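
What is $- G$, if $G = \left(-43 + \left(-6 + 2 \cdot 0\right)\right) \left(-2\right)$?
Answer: $-98$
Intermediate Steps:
$G = 98$ ($G = \left(-43 + \left(-6 + 0\right)\right) \left(-2\right) = \left(-43 - 6\right) \left(-2\right) = \left(-49\right) \left(-2\right) = 98$)
$- G = \left(-1\right) 98 = -98$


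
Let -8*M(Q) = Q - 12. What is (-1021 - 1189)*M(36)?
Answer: 6630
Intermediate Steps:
M(Q) = 3/2 - Q/8 (M(Q) = -(Q - 12)/8 = -(-12 + Q)/8 = 3/2 - Q/8)
(-1021 - 1189)*M(36) = (-1021 - 1189)*(3/2 - 1/8*36) = -2210*(3/2 - 9/2) = -2210*(-3) = 6630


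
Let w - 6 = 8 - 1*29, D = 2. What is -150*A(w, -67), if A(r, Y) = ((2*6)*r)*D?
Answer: 54000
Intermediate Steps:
w = -15 (w = 6 + (8 - 1*29) = 6 + (8 - 29) = 6 - 21 = -15)
A(r, Y) = 24*r (A(r, Y) = ((2*6)*r)*2 = (12*r)*2 = 24*r)
-150*A(w, -67) = -3600*(-15) = -150*(-360) = 54000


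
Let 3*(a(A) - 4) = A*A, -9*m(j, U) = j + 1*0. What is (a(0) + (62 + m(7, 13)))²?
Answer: 344569/81 ≈ 4253.9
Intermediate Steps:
m(j, U) = -j/9 (m(j, U) = -(j + 1*0)/9 = -(j + 0)/9 = -j/9)
a(A) = 4 + A²/3 (a(A) = 4 + (A*A)/3 = 4 + A²/3)
(a(0) + (62 + m(7, 13)))² = ((4 + (⅓)*0²) + (62 - ⅑*7))² = ((4 + (⅓)*0) + (62 - 7/9))² = ((4 + 0) + 551/9)² = (4 + 551/9)² = (587/9)² = 344569/81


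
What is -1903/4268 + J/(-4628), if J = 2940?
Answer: -485341/448916 ≈ -1.0811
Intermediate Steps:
-1903/4268 + J/(-4628) = -1903/4268 + 2940/(-4628) = -1903*1/4268 + 2940*(-1/4628) = -173/388 - 735/1157 = -485341/448916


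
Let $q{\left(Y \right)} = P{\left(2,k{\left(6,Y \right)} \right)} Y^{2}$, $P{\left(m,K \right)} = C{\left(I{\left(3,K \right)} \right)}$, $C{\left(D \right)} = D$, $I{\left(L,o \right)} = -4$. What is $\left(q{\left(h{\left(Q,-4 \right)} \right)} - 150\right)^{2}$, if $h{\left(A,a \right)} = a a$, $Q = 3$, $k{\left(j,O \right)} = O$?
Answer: $1378276$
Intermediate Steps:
$P{\left(m,K \right)} = -4$
$h{\left(A,a \right)} = a^{2}$
$q{\left(Y \right)} = - 4 Y^{2}$
$\left(q{\left(h{\left(Q,-4 \right)} \right)} - 150\right)^{2} = \left(- 4 \left(\left(-4\right)^{2}\right)^{2} - 150\right)^{2} = \left(- 4 \cdot 16^{2} - 150\right)^{2} = \left(\left(-4\right) 256 - 150\right)^{2} = \left(-1024 - 150\right)^{2} = \left(-1174\right)^{2} = 1378276$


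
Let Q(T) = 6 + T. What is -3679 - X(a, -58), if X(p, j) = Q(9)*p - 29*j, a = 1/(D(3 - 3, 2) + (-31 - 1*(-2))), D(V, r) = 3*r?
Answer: -123288/23 ≈ -5360.3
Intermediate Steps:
a = -1/23 (a = 1/(3*2 + (-31 - 1*(-2))) = 1/(6 + (-31 + 2)) = 1/(6 - 29) = 1/(-23) = -1/23 ≈ -0.043478)
X(p, j) = -29*j + 15*p (X(p, j) = (6 + 9)*p - 29*j = 15*p - 29*j = -29*j + 15*p)
-3679 - X(a, -58) = -3679 - (-29*(-58) + 15*(-1/23)) = -3679 - (1682 - 15/23) = -3679 - 1*38671/23 = -3679 - 38671/23 = -123288/23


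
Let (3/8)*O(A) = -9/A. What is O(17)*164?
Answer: -3936/17 ≈ -231.53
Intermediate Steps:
O(A) = -24/A (O(A) = 8*(-9/A)/3 = -24/A)
O(17)*164 = -24/17*164 = -3936/17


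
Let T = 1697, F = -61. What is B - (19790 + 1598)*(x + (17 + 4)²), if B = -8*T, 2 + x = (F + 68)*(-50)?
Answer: -1917108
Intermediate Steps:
x = -352 (x = -2 + (-61 + 68)*(-50) = -2 + 7*(-50) = -2 - 350 = -352)
B = -13576 (B = -8*1697 = -13576)
B - (19790 + 1598)*(x + (17 + 4)²) = -13576 - (19790 + 1598)*(-352 + (17 + 4)²) = -13576 - 21388*(-352 + 21²) = -13576 - 21388*(-352 + 441) = -13576 - 21388*89 = -13576 - 1*1903532 = -13576 - 1903532 = -1917108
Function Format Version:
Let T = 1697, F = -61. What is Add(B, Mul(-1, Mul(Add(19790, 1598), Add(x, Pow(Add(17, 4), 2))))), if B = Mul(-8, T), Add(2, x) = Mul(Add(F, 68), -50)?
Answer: -1917108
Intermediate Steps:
x = -352 (x = Add(-2, Mul(Add(-61, 68), -50)) = Add(-2, Mul(7, -50)) = Add(-2, -350) = -352)
B = -13576 (B = Mul(-8, 1697) = -13576)
Add(B, Mul(-1, Mul(Add(19790, 1598), Add(x, Pow(Add(17, 4), 2))))) = Add(-13576, Mul(-1, Mul(Add(19790, 1598), Add(-352, Pow(Add(17, 4), 2))))) = Add(-13576, Mul(-1, Mul(21388, Add(-352, Pow(21, 2))))) = Add(-13576, Mul(-1, Mul(21388, Add(-352, 441)))) = Add(-13576, Mul(-1, Mul(21388, 89))) = Add(-13576, Mul(-1, 1903532)) = Add(-13576, -1903532) = -1917108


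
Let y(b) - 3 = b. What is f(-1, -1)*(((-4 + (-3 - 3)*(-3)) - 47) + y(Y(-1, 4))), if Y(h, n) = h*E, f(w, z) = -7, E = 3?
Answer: 231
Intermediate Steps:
Y(h, n) = 3*h (Y(h, n) = h*3 = 3*h)
y(b) = 3 + b
f(-1, -1)*(((-4 + (-3 - 3)*(-3)) - 47) + y(Y(-1, 4))) = -7*(((-4 + (-3 - 3)*(-3)) - 47) + (3 + 3*(-1))) = -7*(((-4 - 6*(-3)) - 47) + (3 - 3)) = -7*(((-4 + 18) - 47) + 0) = -7*((14 - 47) + 0) = -7*(-33 + 0) = -7*(-33) = 231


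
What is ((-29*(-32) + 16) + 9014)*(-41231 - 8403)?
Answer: -494255372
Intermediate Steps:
((-29*(-32) + 16) + 9014)*(-41231 - 8403) = ((928 + 16) + 9014)*(-49634) = (944 + 9014)*(-49634) = 9958*(-49634) = -494255372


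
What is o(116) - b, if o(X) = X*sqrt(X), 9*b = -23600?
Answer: 23600/9 + 232*sqrt(29) ≈ 3871.6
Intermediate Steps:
b = -23600/9 (b = (1/9)*(-23600) = -23600/9 ≈ -2622.2)
o(X) = X**(3/2)
o(116) - b = 116**(3/2) - 1*(-23600/9) = 232*sqrt(29) + 23600/9 = 23600/9 + 232*sqrt(29)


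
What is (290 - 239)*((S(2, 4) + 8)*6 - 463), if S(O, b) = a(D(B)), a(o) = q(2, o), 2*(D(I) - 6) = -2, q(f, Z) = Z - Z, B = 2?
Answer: -21165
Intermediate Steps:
q(f, Z) = 0
D(I) = 5 (D(I) = 6 + (½)*(-2) = 6 - 1 = 5)
a(o) = 0
S(O, b) = 0
(290 - 239)*((S(2, 4) + 8)*6 - 463) = (290 - 239)*((0 + 8)*6 - 463) = 51*(8*6 - 463) = 51*(48 - 463) = 51*(-415) = -21165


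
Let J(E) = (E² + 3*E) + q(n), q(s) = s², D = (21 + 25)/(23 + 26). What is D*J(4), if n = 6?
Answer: 2944/49 ≈ 60.082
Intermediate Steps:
D = 46/49 ≈ 0.93878
J(E) = 36 + E² + 3*E (J(E) = (E² + 3*E) + 6² = (E² + 3*E) + 36 = 36 + E² + 3*E)
D*J(4) = 46*(36 + 4² + 3*4)/49 = 46*(36 + 16 + 12)/49 = (46/49)*64 = 2944/49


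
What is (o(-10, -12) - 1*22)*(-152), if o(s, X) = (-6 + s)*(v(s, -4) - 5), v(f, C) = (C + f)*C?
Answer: 127376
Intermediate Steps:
v(f, C) = C*(C + f)
o(s, X) = (-6 + s)*(11 - 4*s) (o(s, X) = (-6 + s)*(-4*(-4 + s) - 5) = (-6 + s)*((16 - 4*s) - 5) = (-6 + s)*(11 - 4*s))
(o(-10, -12) - 1*22)*(-152) = ((-66 - 4*(-10)² + 35*(-10)) - 1*22)*(-152) = ((-66 - 4*100 - 350) - 22)*(-152) = ((-66 - 400 - 350) - 22)*(-152) = (-816 - 22)*(-152) = -838*(-152) = 127376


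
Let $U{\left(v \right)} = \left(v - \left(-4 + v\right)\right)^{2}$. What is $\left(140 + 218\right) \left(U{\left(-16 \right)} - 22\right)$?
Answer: $-2148$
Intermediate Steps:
$U{\left(v \right)} = 16$ ($U{\left(v \right)} = 4^{2} = 16$)
$\left(140 + 218\right) \left(U{\left(-16 \right)} - 22\right) = \left(140 + 218\right) \left(16 - 22\right) = 358 \left(-6\right) = -2148$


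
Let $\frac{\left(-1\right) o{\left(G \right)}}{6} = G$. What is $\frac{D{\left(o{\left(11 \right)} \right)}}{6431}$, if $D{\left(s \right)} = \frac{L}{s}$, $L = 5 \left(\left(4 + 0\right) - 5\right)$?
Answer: $\frac{5}{424446} \approx 1.178 \cdot 10^{-5}$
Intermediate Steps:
$o{\left(G \right)} = - 6 G$
$L = -5$ ($L = 5 \left(4 - 5\right) = 5 \left(-1\right) = -5$)
$D{\left(s \right)} = - \frac{5}{s}$
$\frac{D{\left(o{\left(11 \right)} \right)}}{6431} = \frac{\left(-5\right) \frac{1}{\left(-6\right) 11}}{6431} = - \frac{5}{-66} \cdot \frac{1}{6431} = \left(-5\right) \left(- \frac{1}{66}\right) \frac{1}{6431} = \frac{5}{66} \cdot \frac{1}{6431} = \frac{5}{424446}$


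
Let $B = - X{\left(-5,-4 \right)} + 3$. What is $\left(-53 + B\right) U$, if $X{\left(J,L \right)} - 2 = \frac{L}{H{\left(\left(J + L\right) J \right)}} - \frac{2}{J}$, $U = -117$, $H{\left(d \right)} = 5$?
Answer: $\frac{30186}{5} \approx 6037.2$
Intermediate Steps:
$X{\left(J,L \right)} = 2 - \frac{2}{J} + \frac{L}{5}$ ($X{\left(J,L \right)} = 2 + \left(\frac{L}{5} - \frac{2}{J}\right) = 2 + \left(- \frac{2}{J} + \frac{L}{5}\right) = 2 - \frac{2}{J} + \frac{L}{5}$)
$B = \frac{7}{5}$ ($B = - (2 - \frac{2}{-5} + \frac{1}{5} \left(-4\right)) + 3 = - (2 - - \frac{2}{5} - \frac{4}{5}) + 3 = - (2 + \frac{2}{5} - \frac{4}{5}) + 3 = \left(-1\right) \frac{8}{5} + 3 = - \frac{8}{5} + 3 = \frac{7}{5} \approx 1.4$)
$\left(-53 + B\right) U = \left(-53 + \frac{7}{5}\right) \left(-117\right) = \left(- \frac{258}{5}\right) \left(-117\right) = \frac{30186}{5}$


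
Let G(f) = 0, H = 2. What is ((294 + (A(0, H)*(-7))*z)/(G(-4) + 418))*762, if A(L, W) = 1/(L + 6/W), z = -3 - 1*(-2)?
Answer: 112903/209 ≈ 540.21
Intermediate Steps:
z = -1 (z = -3 + 2 = -1)
((294 + (A(0, H)*(-7))*z)/(G(-4) + 418))*762 = ((294 + ((2/(6 + 0*2))*(-7))*(-1))/(0 + 418))*762 = ((294 + ((2/(6 + 0))*(-7))*(-1))/418)*762 = ((294 + ((2/6)*(-7))*(-1))*(1/418))*762 = ((294 + ((2*(⅙))*(-7))*(-1))*(1/418))*762 = ((294 + ((⅓)*(-7))*(-1))*(1/418))*762 = ((294 - 7/3*(-1))*(1/418))*762 = ((294 + 7/3)*(1/418))*762 = ((889/3)*(1/418))*762 = (889/1254)*762 = 112903/209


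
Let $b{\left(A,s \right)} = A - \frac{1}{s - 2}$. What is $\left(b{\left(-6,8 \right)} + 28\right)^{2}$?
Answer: $\frac{17161}{36} \approx 476.69$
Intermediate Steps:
$b{\left(A,s \right)} = A - \frac{1}{-2 + s}$
$\left(b{\left(-6,8 \right)} + 28\right)^{2} = \left(\frac{-1 - -12 - 48}{-2 + 8} + 28\right)^{2} = \left(\frac{-1 + 12 - 48}{6} + 28\right)^{2} = \left(\frac{1}{6} \left(-37\right) + 28\right)^{2} = \left(- \frac{37}{6} + 28\right)^{2} = \left(\frac{131}{6}\right)^{2} = \frac{17161}{36}$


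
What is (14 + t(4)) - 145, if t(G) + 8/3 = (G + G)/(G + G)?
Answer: -398/3 ≈ -132.67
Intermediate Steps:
t(G) = -5/3 (t(G) = -8/3 + (G + G)/(G + G) = -8/3 + (2*G)/((2*G)) = -8/3 + (2*G)*(1/(2*G)) = -8/3 + 1 = -5/3)
(14 + t(4)) - 145 = (14 - 5/3) - 145 = 37/3 - 145 = -398/3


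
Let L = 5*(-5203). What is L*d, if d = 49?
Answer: -1274735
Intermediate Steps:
L = -26015
L*d = -26015*49 = -1274735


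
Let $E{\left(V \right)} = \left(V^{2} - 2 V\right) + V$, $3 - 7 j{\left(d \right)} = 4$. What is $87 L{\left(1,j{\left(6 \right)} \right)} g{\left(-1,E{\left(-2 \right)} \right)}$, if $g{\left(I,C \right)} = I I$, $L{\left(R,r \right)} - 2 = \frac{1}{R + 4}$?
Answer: $\frac{957}{5} \approx 191.4$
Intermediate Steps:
$j{\left(d \right)} = - \frac{1}{7}$ ($j{\left(d \right)} = \frac{3}{7} - \frac{4}{7} = - \frac{1}{7}$)
$L{\left(R,r \right)} = 2 + \frac{1}{4 + R}$ ($L{\left(R,r \right)} = 2 + \frac{1}{R + 4} = 2 + \frac{1}{4 + R}$)
$E{\left(V \right)} = V^{2} - V$
$g{\left(I,C \right)} = I^{2}$
$87 L{\left(1,j{\left(6 \right)} \right)} g{\left(-1,E{\left(-2 \right)} \right)} = 87 \frac{9 + 2 \cdot 1}{4 + 1} \left(-1\right)^{2} = 87 \frac{9 + 2}{5} \cdot 1 = 87 \cdot \frac{1}{5} \cdot 11 \cdot 1 = 87 \cdot \frac{11}{5} \cdot 1 = \frac{957}{5} \cdot 1 = \frac{957}{5}$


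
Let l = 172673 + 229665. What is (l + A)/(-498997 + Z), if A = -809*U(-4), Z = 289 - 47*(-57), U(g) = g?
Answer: -405574/496029 ≈ -0.81764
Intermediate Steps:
l = 402338
Z = 2968 (Z = 289 + 2679 = 2968)
A = 3236 (A = -809*(-4) = 3236)
(l + A)/(-498997 + Z) = (402338 + 3236)/(-498997 + 2968) = 405574/(-496029) = 405574*(-1/496029) = -405574/496029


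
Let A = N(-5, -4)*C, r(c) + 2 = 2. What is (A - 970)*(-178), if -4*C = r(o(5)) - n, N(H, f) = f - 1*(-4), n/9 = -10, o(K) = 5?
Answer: 172660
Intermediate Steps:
r(c) = 0 (r(c) = -2 + 2 = 0)
n = -90 (n = 9*(-10) = -90)
N(H, f) = 4 + f (N(H, f) = f + 4 = 4 + f)
C = -45/2 (C = -(0 - 1*(-90))/4 = -(0 + 90)/4 = -¼*90 = -45/2 ≈ -22.500)
A = 0 (A = (4 - 4)*(-45/2) = 0*(-45/2) = 0)
(A - 970)*(-178) = (0 - 970)*(-178) = -970*(-178) = 172660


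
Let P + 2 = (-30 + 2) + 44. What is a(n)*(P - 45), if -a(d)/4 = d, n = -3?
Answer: -372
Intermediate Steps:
P = 14 (P = -2 + ((-30 + 2) + 44) = -2 + (-28 + 44) = -2 + 16 = 14)
a(d) = -4*d
a(n)*(P - 45) = (-4*(-3))*(14 - 45) = 12*(-31) = -372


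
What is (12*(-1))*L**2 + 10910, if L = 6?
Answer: 10478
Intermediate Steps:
(12*(-1))*L**2 + 10910 = (12*(-1))*6**2 + 10910 = -12*36 + 10910 = -432 + 10910 = 10478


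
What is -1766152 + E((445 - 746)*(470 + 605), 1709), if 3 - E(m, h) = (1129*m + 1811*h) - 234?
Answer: 360455261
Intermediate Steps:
E(m, h) = 237 - 1811*h - 1129*m (E(m, h) = 3 - ((1129*m + 1811*h) - 234) = 3 - (-234 + 1129*m + 1811*h) = 3 + (234 - 1811*h - 1129*m) = 237 - 1811*h - 1129*m)
-1766152 + E((445 - 746)*(470 + 605), 1709) = -1766152 + (237 - 1811*1709 - 1129*(445 - 746)*(470 + 605)) = -1766152 + (237 - 3094999 - (-339829)*1075) = -1766152 + (237 - 3094999 - 1129*(-323575)) = -1766152 + (237 - 3094999 + 365316175) = -1766152 + 362221413 = 360455261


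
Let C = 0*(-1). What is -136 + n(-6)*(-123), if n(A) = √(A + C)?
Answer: -136 - 123*I*√6 ≈ -136.0 - 301.29*I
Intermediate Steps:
C = 0
n(A) = √A (n(A) = √(A + 0) = √A)
-136 + n(-6)*(-123) = -136 + √(-6)*(-123) = -136 + (I*√6)*(-123) = -136 - 123*I*√6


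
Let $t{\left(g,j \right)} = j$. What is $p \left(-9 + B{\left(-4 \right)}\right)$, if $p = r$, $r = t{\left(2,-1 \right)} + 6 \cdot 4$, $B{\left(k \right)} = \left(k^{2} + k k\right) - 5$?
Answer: $414$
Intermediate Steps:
$B{\left(k \right)} = -5 + 2 k^{2}$ ($B{\left(k \right)} = \left(k^{2} + k^{2}\right) - 5 = 2 k^{2} - 5 = -5 + 2 k^{2}$)
$r = 23$ ($r = -1 + 6 \cdot 4 = -1 + 24 = 23$)
$p = 23$
$p \left(-9 + B{\left(-4 \right)}\right) = 23 \left(-9 - \left(5 - 2 \left(-4\right)^{2}\right)\right) = 23 \left(-9 + \left(-5 + 2 \cdot 16\right)\right) = 23 \left(-9 + \left(-5 + 32\right)\right) = 23 \left(-9 + 27\right) = 23 \cdot 18 = 414$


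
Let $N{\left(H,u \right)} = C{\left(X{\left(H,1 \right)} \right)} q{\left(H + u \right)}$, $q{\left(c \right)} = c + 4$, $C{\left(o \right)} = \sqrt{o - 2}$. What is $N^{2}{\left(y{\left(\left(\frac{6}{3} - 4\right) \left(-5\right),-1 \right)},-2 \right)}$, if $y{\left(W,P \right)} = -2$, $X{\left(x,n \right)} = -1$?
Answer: $0$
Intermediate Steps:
$C{\left(o \right)} = \sqrt{-2 + o}$
$q{\left(c \right)} = 4 + c$
$N{\left(H,u \right)} = i \sqrt{3} \left(4 + H + u\right)$ ($N{\left(H,u \right)} = \sqrt{-2 - 1} \left(4 + \left(H + u\right)\right) = \sqrt{-3} \left(4 + H + u\right) = i \sqrt{3} \left(4 + H + u\right)$)
$N^{2}{\left(y{\left(\left(\frac{6}{3} - 4\right) \left(-5\right),-1 \right)},-2 \right)} = \left(i \sqrt{3} \left(4 - 2 - 2\right)\right)^{2} = \left(i \sqrt{3} \cdot 0\right)^{2} = 0^{2} = 0$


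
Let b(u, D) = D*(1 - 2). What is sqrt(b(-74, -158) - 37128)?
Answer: I*sqrt(36970) ≈ 192.28*I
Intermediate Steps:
b(u, D) = -D (b(u, D) = D*(-1) = -D)
sqrt(b(-74, -158) - 37128) = sqrt(-1*(-158) - 37128) = sqrt(158 - 37128) = sqrt(-36970) = I*sqrt(36970)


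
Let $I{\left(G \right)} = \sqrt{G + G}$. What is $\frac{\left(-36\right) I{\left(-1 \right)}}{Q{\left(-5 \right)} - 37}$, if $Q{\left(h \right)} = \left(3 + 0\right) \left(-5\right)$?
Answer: $\frac{9 i \sqrt{2}}{13} \approx 0.97907 i$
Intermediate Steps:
$Q{\left(h \right)} = -15$ ($Q{\left(h \right)} = 3 \left(-5\right) = -15$)
$I{\left(G \right)} = \sqrt{2} \sqrt{G}$ ($I{\left(G \right)} = \sqrt{2 G} = \sqrt{2} \sqrt{G}$)
$\frac{\left(-36\right) I{\left(-1 \right)}}{Q{\left(-5 \right)} - 37} = \frac{\left(-36\right) \sqrt{2} \sqrt{-1}}{-15 - 37} = \frac{\left(-36\right) \sqrt{2} i}{-52} = - 36 i \sqrt{2} \left(- \frac{1}{52}\right) = \frac{9 i \sqrt{2}}{13}$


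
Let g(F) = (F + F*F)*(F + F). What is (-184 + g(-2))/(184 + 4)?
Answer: -48/47 ≈ -1.0213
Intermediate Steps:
g(F) = 2*F*(F + F**2) (g(F) = (F + F**2)*(2*F) = 2*F*(F + F**2))
(-184 + g(-2))/(184 + 4) = (-184 + 2*(-2)**2*(1 - 2))/(184 + 4) = (-184 + 2*4*(-1))/188 = (-184 - 8)*(1/188) = -192*1/188 = -48/47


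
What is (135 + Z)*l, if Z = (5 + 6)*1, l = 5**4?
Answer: 91250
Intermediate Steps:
l = 625
Z = 11 (Z = 11*1 = 11)
(135 + Z)*l = (135 + 11)*625 = 146*625 = 91250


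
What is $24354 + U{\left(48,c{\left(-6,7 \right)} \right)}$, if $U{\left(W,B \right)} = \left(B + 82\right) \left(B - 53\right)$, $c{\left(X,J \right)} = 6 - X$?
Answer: $20500$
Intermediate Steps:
$U{\left(W,B \right)} = \left(-53 + B\right) \left(82 + B\right)$ ($U{\left(W,B \right)} = \left(82 + B\right) \left(-53 + B\right) = \left(-53 + B\right) \left(82 + B\right)$)
$24354 + U{\left(48,c{\left(-6,7 \right)} \right)} = 24354 + \left(-4346 + \left(6 - -6\right)^{2} + 29 \left(6 - -6\right)\right) = 24354 + \left(-4346 + \left(6 + 6\right)^{2} + 29 \left(6 + 6\right)\right) = 24354 + \left(-4346 + 12^{2} + 29 \cdot 12\right) = 24354 + \left(-4346 + 144 + 348\right) = 24354 - 3854 = 20500$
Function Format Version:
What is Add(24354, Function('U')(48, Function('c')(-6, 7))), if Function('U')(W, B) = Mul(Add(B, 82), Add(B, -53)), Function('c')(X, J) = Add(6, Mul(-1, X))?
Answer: 20500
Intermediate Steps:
Function('U')(W, B) = Mul(Add(-53, B), Add(82, B)) (Function('U')(W, B) = Mul(Add(82, B), Add(-53, B)) = Mul(Add(-53, B), Add(82, B)))
Add(24354, Function('U')(48, Function('c')(-6, 7))) = Add(24354, Add(-4346, Pow(Add(6, Mul(-1, -6)), 2), Mul(29, Add(6, Mul(-1, -6))))) = Add(24354, Add(-4346, Pow(Add(6, 6), 2), Mul(29, Add(6, 6)))) = Add(24354, Add(-4346, Pow(12, 2), Mul(29, 12))) = Add(24354, Add(-4346, 144, 348)) = Add(24354, -3854) = 20500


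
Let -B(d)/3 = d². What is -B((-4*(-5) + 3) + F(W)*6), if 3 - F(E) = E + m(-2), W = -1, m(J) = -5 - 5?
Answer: 34347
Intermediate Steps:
m(J) = -10
F(E) = 13 - E (F(E) = 3 - (E - 10) = 3 - (-10 + E) = 3 + (10 - E) = 13 - E)
B(d) = -3*d²
-B((-4*(-5) + 3) + F(W)*6) = -(-3)*((-4*(-5) + 3) + (13 - 1*(-1))*6)² = -(-3)*((20 + 3) + (13 + 1)*6)² = -(-3)*(23 + 14*6)² = -(-3)*(23 + 84)² = -(-3)*107² = -(-3)*11449 = -1*(-34347) = 34347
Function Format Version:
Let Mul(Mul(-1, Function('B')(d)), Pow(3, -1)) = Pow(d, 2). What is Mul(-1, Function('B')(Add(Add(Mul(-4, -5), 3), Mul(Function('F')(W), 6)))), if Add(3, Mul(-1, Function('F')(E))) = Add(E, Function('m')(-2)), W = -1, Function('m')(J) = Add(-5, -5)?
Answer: 34347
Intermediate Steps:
Function('m')(J) = -10
Function('F')(E) = Add(13, Mul(-1, E)) (Function('F')(E) = Add(3, Mul(-1, Add(E, -10))) = Add(3, Mul(-1, Add(-10, E))) = Add(3, Add(10, Mul(-1, E))) = Add(13, Mul(-1, E)))
Function('B')(d) = Mul(-3, Pow(d, 2))
Mul(-1, Function('B')(Add(Add(Mul(-4, -5), 3), Mul(Function('F')(W), 6)))) = Mul(-1, Mul(-3, Pow(Add(Add(Mul(-4, -5), 3), Mul(Add(13, Mul(-1, -1)), 6)), 2))) = Mul(-1, Mul(-3, Pow(Add(Add(20, 3), Mul(Add(13, 1), 6)), 2))) = Mul(-1, Mul(-3, Pow(Add(23, Mul(14, 6)), 2))) = Mul(-1, Mul(-3, Pow(Add(23, 84), 2))) = Mul(-1, Mul(-3, Pow(107, 2))) = Mul(-1, Mul(-3, 11449)) = Mul(-1, -34347) = 34347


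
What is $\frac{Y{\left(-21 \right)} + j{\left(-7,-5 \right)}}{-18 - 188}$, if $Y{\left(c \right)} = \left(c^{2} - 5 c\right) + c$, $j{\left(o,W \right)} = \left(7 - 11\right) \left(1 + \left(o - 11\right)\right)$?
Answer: $- \frac{593}{206} \approx -2.8786$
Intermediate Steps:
$j{\left(o,W \right)} = 40 - 4 o$ ($j{\left(o,W \right)} = - 4 \left(1 + \left(-11 + o\right)\right) = - 4 \left(-10 + o\right) = 40 - 4 o$)
$Y{\left(c \right)} = c^{2} - 4 c$
$\frac{Y{\left(-21 \right)} + j{\left(-7,-5 \right)}}{-18 - 188} = \frac{- 21 \left(-4 - 21\right) + \left(40 - -28\right)}{-18 - 188} = \frac{\left(-21\right) \left(-25\right) + \left(40 + 28\right)}{-206} = \left(525 + 68\right) \left(- \frac{1}{206}\right) = 593 \left(- \frac{1}{206}\right) = - \frac{593}{206}$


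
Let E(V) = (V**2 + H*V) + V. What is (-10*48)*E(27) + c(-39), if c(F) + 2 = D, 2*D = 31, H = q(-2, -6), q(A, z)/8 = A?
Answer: -311013/2 ≈ -1.5551e+5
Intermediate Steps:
q(A, z) = 8*A
H = -16 (H = 8*(-2) = -16)
D = 31/2 (D = (1/2)*31 = 31/2 ≈ 15.500)
E(V) = V**2 - 15*V (E(V) = (V**2 - 16*V) + V = V**2 - 15*V)
c(F) = 27/2 (c(F) = -2 + 31/2 = 27/2)
(-10*48)*E(27) + c(-39) = (-10*48)*(27*(-15 + 27)) + 27/2 = -12960*12 + 27/2 = -480*324 + 27/2 = -155520 + 27/2 = -311013/2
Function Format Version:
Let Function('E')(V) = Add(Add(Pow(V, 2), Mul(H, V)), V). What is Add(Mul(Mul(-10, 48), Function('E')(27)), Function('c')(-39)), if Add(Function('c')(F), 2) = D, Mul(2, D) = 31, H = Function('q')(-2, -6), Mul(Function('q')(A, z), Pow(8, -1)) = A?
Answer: Rational(-311013, 2) ≈ -1.5551e+5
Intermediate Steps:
Function('q')(A, z) = Mul(8, A)
H = -16 (H = Mul(8, -2) = -16)
D = Rational(31, 2) (D = Mul(Rational(1, 2), 31) = Rational(31, 2) ≈ 15.500)
Function('E')(V) = Add(Pow(V, 2), Mul(-15, V)) (Function('E')(V) = Add(Add(Pow(V, 2), Mul(-16, V)), V) = Add(Pow(V, 2), Mul(-15, V)))
Function('c')(F) = Rational(27, 2) (Function('c')(F) = Add(-2, Rational(31, 2)) = Rational(27, 2))
Add(Mul(Mul(-10, 48), Function('E')(27)), Function('c')(-39)) = Add(Mul(Mul(-10, 48), Mul(27, Add(-15, 27))), Rational(27, 2)) = Add(Mul(-480, Mul(27, 12)), Rational(27, 2)) = Add(Mul(-480, 324), Rational(27, 2)) = Add(-155520, Rational(27, 2)) = Rational(-311013, 2)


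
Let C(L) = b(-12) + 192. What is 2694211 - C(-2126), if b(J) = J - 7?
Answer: 2694038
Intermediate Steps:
b(J) = -7 + J
C(L) = 173 (C(L) = (-7 - 12) + 192 = -19 + 192 = 173)
2694211 - C(-2126) = 2694211 - 1*173 = 2694211 - 173 = 2694038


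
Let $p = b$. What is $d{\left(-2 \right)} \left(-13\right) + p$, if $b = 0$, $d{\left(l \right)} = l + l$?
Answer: $52$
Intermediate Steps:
$d{\left(l \right)} = 2 l$
$p = 0$
$d{\left(-2 \right)} \left(-13\right) + p = 2 \left(-2\right) \left(-13\right) + 0 = \left(-4\right) \left(-13\right) + 0 = 52 + 0 = 52$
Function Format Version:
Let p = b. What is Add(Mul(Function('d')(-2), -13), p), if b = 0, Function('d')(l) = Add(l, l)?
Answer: 52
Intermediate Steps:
Function('d')(l) = Mul(2, l)
p = 0
Add(Mul(Function('d')(-2), -13), p) = Add(Mul(Mul(2, -2), -13), 0) = Add(Mul(-4, -13), 0) = Add(52, 0) = 52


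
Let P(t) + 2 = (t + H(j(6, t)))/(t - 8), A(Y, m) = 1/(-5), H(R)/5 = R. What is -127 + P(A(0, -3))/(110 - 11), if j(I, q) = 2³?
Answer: -515774/4059 ≈ -127.07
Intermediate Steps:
j(I, q) = 8
H(R) = 5*R
A(Y, m) = -⅕
P(t) = -2 + (40 + t)/(-8 + t) (P(t) = -2 + (t + 5*8)/(t - 8) = -2 + (t + 40)/(-8 + t) = -2 + (40 + t)/(-8 + t))
-127 + P(A(0, -3))/(110 - 11) = -127 + ((56 - 1*(-⅕))/(-8 - ⅕))/(110 - 11) = -127 + ((56 + ⅕)/(-41/5))/99 = -127 + (-5/41*281/5)/99 = -127 + (1/99)*(-281/41) = -127 - 281/4059 = -515774/4059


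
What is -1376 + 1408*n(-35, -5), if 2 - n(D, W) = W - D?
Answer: -40800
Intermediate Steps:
n(D, W) = 2 + D - W (n(D, W) = 2 - (W - D) = 2 + (D - W) = 2 + D - W)
-1376 + 1408*n(-35, -5) = -1376 + 1408*(2 - 35 - 1*(-5)) = -1376 + 1408*(2 - 35 + 5) = -1376 + 1408*(-28) = -1376 - 39424 = -40800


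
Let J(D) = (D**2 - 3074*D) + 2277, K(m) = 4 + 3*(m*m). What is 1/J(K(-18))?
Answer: -1/2045371 ≈ -4.8891e-7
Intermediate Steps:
K(m) = 4 + 3*m**2
J(D) = 2277 + D**2 - 3074*D
1/J(K(-18)) = 1/(2277 + (4 + 3*(-18)**2)**2 - 3074*(4 + 3*(-18)**2)) = 1/(2277 + (4 + 3*324)**2 - 3074*(4 + 3*324)) = 1/(2277 + (4 + 972)**2 - 3074*(4 + 972)) = 1/(2277 + 976**2 - 3074*976) = 1/(2277 + 952576 - 3000224) = 1/(-2045371) = -1/2045371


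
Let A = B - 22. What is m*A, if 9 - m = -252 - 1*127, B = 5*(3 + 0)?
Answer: -2716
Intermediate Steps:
B = 15 (B = 5*3 = 15)
m = 388 (m = 9 - (-252 - 1*127) = 9 - (-252 - 127) = 9 - 1*(-379) = 9 + 379 = 388)
A = -7 (A = 15 - 22 = -7)
m*A = 388*(-7) = -2716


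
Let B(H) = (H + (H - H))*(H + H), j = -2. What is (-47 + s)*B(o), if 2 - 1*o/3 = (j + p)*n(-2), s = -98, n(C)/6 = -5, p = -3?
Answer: -57169440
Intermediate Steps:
n(C) = -30 (n(C) = 6*(-5) = -30)
o = -444 (o = 6 - 3*(-2 - 3)*(-30) = 6 - (-15)*(-30) = 6 - 3*150 = 6 - 450 = -444)
B(H) = 2*H² (B(H) = (H + 0)*(2*H) = H*(2*H) = 2*H²)
(-47 + s)*B(o) = (-47 - 98)*(2*(-444)²) = -290*197136 = -145*394272 = -57169440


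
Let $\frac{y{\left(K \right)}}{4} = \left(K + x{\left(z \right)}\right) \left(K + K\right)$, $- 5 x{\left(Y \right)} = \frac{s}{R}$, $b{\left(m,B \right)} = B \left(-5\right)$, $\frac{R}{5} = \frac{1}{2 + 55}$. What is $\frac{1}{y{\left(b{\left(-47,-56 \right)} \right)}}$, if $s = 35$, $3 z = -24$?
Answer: $\frac{1}{448448} \approx 2.2299 \cdot 10^{-6}$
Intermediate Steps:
$z = -8$ ($z = \frac{1}{3} \left(-24\right) = -8$)
$R = \frac{5}{57}$ ($R = \frac{5}{2 + 55} = \frac{5}{57} \approx 0.087719$)
$b{\left(m,B \right)} = - 5 B$
$x{\left(Y \right)} = - \frac{399}{5}$ ($x{\left(Y \right)} = - \frac{35 \frac{1}{\frac{5}{57}}}{5} = - \frac{35 \cdot \frac{57}{5}}{5} = \left(- \frac{1}{5}\right) 399 = - \frac{399}{5}$)
$y{\left(K \right)} = 8 K \left(- \frac{399}{5} + K\right)$ ($y{\left(K \right)} = 4 \left(K - \frac{399}{5}\right) \left(K + K\right) = 4 \left(- \frac{399}{5} + K\right) 2 K = 4 \cdot 2 K \left(- \frac{399}{5} + K\right) = 8 K \left(- \frac{399}{5} + K\right)$)
$\frac{1}{y{\left(b{\left(-47,-56 \right)} \right)}} = \frac{1}{\frac{8}{5} \left(\left(-5\right) \left(-56\right)\right) \left(-399 + 5 \left(\left(-5\right) \left(-56\right)\right)\right)} = \frac{1}{\frac{8}{5} \cdot 280 \left(-399 + 5 \cdot 280\right)} = \frac{1}{\frac{8}{5} \cdot 280 \left(-399 + 1400\right)} = \frac{1}{\frac{8}{5} \cdot 280 \cdot 1001} = \frac{1}{448448}$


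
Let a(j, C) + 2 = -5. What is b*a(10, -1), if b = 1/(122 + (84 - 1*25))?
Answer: -7/181 ≈ -0.038674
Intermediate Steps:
a(j, C) = -7 (a(j, C) = -2 - 5 = -7)
b = 1/181 (b = 1/(122 + (84 - 25)) = 1/(122 + 59) = 1/181 ≈ 0.0055249)
b*a(10, -1) = (1/181)*(-7) = -7/181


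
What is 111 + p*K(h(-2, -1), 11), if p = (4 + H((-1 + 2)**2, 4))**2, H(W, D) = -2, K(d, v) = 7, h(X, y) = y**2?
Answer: 139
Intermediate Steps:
p = 4 (p = (4 - 2)**2 = 2**2 = 4)
111 + p*K(h(-2, -1), 11) = 111 + 4*7 = 111 + 28 = 139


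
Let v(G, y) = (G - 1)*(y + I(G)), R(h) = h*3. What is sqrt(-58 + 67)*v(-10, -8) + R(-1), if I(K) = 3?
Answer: 162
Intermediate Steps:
R(h) = 3*h
v(G, y) = (-1 + G)*(3 + y) (v(G, y) = (G - 1)*(y + 3) = (-1 + G)*(3 + y))
sqrt(-58 + 67)*v(-10, -8) + R(-1) = sqrt(-58 + 67)*(-3 - 1*(-8) + 3*(-10) - 10*(-8)) + 3*(-1) = sqrt(9)*(-3 + 8 - 30 + 80) - 3 = 3*55 - 3 = 165 - 3 = 162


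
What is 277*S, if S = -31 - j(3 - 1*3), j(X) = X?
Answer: -8587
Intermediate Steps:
S = -31 (S = -31 - (3 - 1*3) = -31 - (3 - 3) = -31 - 1*0 = -31 + 0 = -31)
277*S = 277*(-31) = -8587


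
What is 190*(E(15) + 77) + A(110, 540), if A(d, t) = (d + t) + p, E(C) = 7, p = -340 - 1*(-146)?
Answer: 16416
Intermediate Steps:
p = -194 (p = -340 + 146 = -194)
A(d, t) = -194 + d + t (A(d, t) = (d + t) - 194 = -194 + d + t)
190*(E(15) + 77) + A(110, 540) = 190*(7 + 77) + (-194 + 110 + 540) = 190*84 + 456 = 15960 + 456 = 16416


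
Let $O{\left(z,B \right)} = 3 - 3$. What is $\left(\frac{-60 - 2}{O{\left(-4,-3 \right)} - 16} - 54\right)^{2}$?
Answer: $\frac{160801}{64} \approx 2512.5$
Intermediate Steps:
$O{\left(z,B \right)} = 0$ ($O{\left(z,B \right)} = 3 - 3 = 0$)
$\left(\frac{-60 - 2}{O{\left(-4,-3 \right)} - 16} - 54\right)^{2} = \left(\frac{-60 - 2}{0 - 16} - 54\right)^{2} = \left(- \frac{62}{-16} - 54\right)^{2} = \left(\left(-62\right) \left(- \frac{1}{16}\right) - 54\right)^{2} = \left(\frac{31}{8} - 54\right)^{2} = \left(- \frac{401}{8}\right)^{2} = \frac{160801}{64}$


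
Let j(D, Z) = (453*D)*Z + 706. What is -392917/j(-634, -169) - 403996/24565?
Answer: -19618746830729/1192332137860 ≈ -16.454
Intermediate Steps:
j(D, Z) = 706 + 453*D*Z (j(D, Z) = 453*D*Z + 706 = 706 + 453*D*Z)
-392917/j(-634, -169) - 403996/24565 = -392917/(706 + 453*(-634)*(-169)) - 403996/24565 = -392917/(706 + 48537138) - 403996*1/24565 = -392917/48537844 - 403996/24565 = -19618746830729/1192332137860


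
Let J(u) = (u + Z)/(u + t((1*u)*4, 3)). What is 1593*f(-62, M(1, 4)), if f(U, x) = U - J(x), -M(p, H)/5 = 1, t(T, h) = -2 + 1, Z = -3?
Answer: -100890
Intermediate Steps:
t(T, h) = -1
M(p, H) = -5 (M(p, H) = -5*1 = -5)
J(u) = (-3 + u)/(-1 + u) (J(u) = (u - 3)/(u - 1) = (-3 + u)/(-1 + u))
f(U, x) = U - (-3 + x)/(-1 + x)
1593*f(-62, M(1, 4)) = 1593*((3 - 1*(-5) - 62*(-1 - 5))/(-1 - 5)) = 1593*((3 + 5 - 62*(-6))/(-6)) = 1593*(-(3 + 5 + 372)/6) = 1593*(-1/6*380) = 1593*(-190/3) = -100890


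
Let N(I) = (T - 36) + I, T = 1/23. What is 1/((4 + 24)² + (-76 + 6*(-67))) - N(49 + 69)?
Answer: -577399/7038 ≈ -82.040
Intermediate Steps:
T = 1/23 ≈ 0.043478
N(I) = -827/23 + I (N(I) = (1/23 - 36) + I = -827/23 + I)
1/((4 + 24)² + (-76 + 6*(-67))) - N(49 + 69) = 1/((4 + 24)² + (-76 + 6*(-67))) - (-827/23 + (49 + 69)) = 1/(28² + (-76 - 402)) - (-827/23 + 118) = 1/(784 - 478) - 1*1887/23 = 1/306 - 1887/23 = -577399/7038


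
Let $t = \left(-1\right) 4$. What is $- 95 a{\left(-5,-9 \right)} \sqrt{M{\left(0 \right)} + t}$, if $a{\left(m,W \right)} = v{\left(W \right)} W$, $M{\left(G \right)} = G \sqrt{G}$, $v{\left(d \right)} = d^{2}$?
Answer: $138510 i \approx 1.3851 \cdot 10^{5} i$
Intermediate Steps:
$t = -4$
$M{\left(G \right)} = G^{\frac{3}{2}}$
$a{\left(m,W \right)} = W^{3}$ ($a{\left(m,W \right)} = W^{2} W = W^{3}$)
$- 95 a{\left(-5,-9 \right)} \sqrt{M{\left(0 \right)} + t} = - 95 \left(-9\right)^{3} \sqrt{0^{\frac{3}{2}} - 4} = \left(-95\right) \left(-729\right) \sqrt{0 - 4} = 69255 \sqrt{-4} = 69255 \cdot 2 i = 138510 i$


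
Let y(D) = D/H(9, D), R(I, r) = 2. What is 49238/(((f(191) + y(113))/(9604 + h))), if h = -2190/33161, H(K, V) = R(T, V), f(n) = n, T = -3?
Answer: 31362247893704/16414695 ≈ 1.9106e+6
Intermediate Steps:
H(K, V) = 2
y(D) = D/2
h = -2190/33161 (h = -2190*1/33161 = -2190/33161 ≈ -0.066041)
49238/(((f(191) + y(113))/(9604 + h))) = 49238/(((191 + (½)*113)/(9604 - 2190/33161))) = 49238/(((191 + 113/2)/(318476054/33161))) = 49238/(((495/2)*(33161/318476054))) = 49238/(16414695/636952108) = 49238*(636952108/16414695) = 31362247893704/16414695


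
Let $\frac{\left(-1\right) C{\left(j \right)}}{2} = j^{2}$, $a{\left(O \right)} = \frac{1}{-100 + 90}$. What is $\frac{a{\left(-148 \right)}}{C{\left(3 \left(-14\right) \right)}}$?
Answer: $\frac{1}{35280} \approx 2.8345 \cdot 10^{-5}$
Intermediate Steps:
$a{\left(O \right)} = - \frac{1}{10}$ ($a{\left(O \right)} = \frac{1}{-10} = - \frac{1}{10}$)
$C{\left(j \right)} = - 2 j^{2}$
$\frac{a{\left(-148 \right)}}{C{\left(3 \left(-14\right) \right)}} = - \frac{1}{10 \left(- 2 \left(3 \left(-14\right)\right)^{2}\right)} = - \frac{1}{10 \left(- 2 \left(-42\right)^{2}\right)} = - \frac{1}{10 \left(\left(-2\right) 1764\right)} = - \frac{1}{10 \left(-3528\right)} = \left(- \frac{1}{10}\right) \left(- \frac{1}{3528}\right) = \frac{1}{35280}$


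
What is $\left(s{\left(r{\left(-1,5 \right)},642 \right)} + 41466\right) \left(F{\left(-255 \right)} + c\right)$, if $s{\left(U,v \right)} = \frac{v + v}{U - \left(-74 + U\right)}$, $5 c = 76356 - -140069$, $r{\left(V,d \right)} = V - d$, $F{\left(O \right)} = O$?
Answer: $\frac{66046058520}{37} \approx 1.785 \cdot 10^{9}$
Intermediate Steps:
$c = 43285$ ($c = \frac{76356 - -140069}{5} = \frac{76356 + 140069}{5} = \frac{1}{5} \cdot 216425 = 43285$)
$s{\left(U,v \right)} = \frac{v}{37}$ ($s{\left(U,v \right)} = \frac{2 v}{74} = 2 v \frac{1}{74} = \frac{v}{37}$)
$\left(s{\left(r{\left(-1,5 \right)},642 \right)} + 41466\right) \left(F{\left(-255 \right)} + c\right) = \left(\frac{1}{37} \cdot 642 + 41466\right) \left(-255 + 43285\right) = \left(\frac{642}{37} + 41466\right) 43030 = \frac{1534884}{37} \cdot 43030 = \frac{66046058520}{37}$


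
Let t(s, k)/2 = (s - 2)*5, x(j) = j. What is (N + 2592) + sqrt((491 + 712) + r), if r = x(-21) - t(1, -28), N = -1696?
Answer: 896 + 2*sqrt(298) ≈ 930.53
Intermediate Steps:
t(s, k) = -20 + 10*s (t(s, k) = 2*((s - 2)*5) = 2*((-2 + s)*5) = 2*(-10 + 5*s) = -20 + 10*s)
r = -11 (r = -21 - (-20 + 10*1) = -21 - (-20 + 10) = -21 - 1*(-10) = -21 + 10 = -11)
(N + 2592) + sqrt((491 + 712) + r) = (-1696 + 2592) + sqrt((491 + 712) - 11) = 896 + sqrt(1203 - 11) = 896 + sqrt(1192) = 896 + 2*sqrt(298)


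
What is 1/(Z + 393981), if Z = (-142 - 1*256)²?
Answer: 1/552385 ≈ 1.8103e-6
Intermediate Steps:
Z = 158404 (Z = (-142 - 256)² = (-398)² = 158404)
1/(Z + 393981) = 1/(158404 + 393981) = 1/552385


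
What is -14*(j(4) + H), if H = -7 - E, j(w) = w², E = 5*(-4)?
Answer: -406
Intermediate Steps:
E = -20
H = 13 (H = -7 - 1*(-20) = -7 + 20 = 13)
-14*(j(4) + H) = -14*(4² + 13) = -14*(16 + 13) = -14*29 = -406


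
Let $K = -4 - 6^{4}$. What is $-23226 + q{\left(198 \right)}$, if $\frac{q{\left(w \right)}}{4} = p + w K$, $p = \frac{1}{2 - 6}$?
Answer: $-1052827$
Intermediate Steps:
$p = - \frac{1}{4}$ ($p = \frac{1}{-4} = - \frac{1}{4} \approx -0.25$)
$K = -1300$ ($K = -4 - 1296 = -1300$)
$q{\left(w \right)} = -1 - 5200 w$ ($q{\left(w \right)} = 4 \left(- \frac{1}{4} + w \left(-1300\right)\right) = 4 \left(- \frac{1}{4} - 1300 w\right) = -1 - 5200 w$)
$-23226 + q{\left(198 \right)} = -23226 - 1029601 = -1052827$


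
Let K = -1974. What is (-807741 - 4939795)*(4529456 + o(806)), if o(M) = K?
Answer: -26021865784352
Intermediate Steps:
o(M) = -1974
(-807741 - 4939795)*(4529456 + o(806)) = (-807741 - 4939795)*(4529456 - 1974) = -5747536*4527482 = -26021865784352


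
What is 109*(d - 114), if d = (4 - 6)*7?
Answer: -13952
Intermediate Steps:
d = -14 (d = -2*7 = -14)
109*(d - 114) = 109*(-14 - 114) = 109*(-128) = -13952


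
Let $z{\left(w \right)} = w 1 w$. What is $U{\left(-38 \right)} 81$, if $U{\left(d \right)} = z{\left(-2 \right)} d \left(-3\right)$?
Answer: $36936$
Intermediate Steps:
$z{\left(w \right)} = w^{2}$ ($z{\left(w \right)} = w w = w^{2}$)
$U{\left(d \right)} = - 12 d$ ($U{\left(d \right)} = \left(-2\right)^{2} d \left(-3\right) = 4 d \left(-3\right) = - 12 d$)
$U{\left(-38 \right)} 81 = \left(-12\right) \left(-38\right) 81 = 456 \cdot 81 = 36936$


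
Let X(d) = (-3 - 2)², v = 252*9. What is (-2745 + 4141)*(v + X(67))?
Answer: 3201028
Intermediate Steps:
v = 2268
X(d) = 25 (X(d) = (-5)² = 25)
(-2745 + 4141)*(v + X(67)) = (-2745 + 4141)*(2268 + 25) = 1396*2293 = 3201028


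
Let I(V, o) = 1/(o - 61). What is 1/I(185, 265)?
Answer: 204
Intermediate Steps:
I(V, o) = 1/(-61 + o)
1/I(185, 265) = 1/(1/(-61 + 265)) = 1/(1/204) = 204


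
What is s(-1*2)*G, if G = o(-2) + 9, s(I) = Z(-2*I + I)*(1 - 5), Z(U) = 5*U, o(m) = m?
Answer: -280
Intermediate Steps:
s(I) = 20*I (s(I) = (5*(-2*I + I))*(1 - 5) = (5*(-I))*(-4) = -5*I*(-4) = 20*I)
G = 7 (G = -2 + 9 = 7)
s(-1*2)*G = (20*(-1*2))*7 = (20*(-2))*7 = -40*7 = -280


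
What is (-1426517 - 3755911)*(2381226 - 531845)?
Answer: -9584283877068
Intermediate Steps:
(-1426517 - 3755911)*(2381226 - 531845) = -5182428*1849381 = -9584283877068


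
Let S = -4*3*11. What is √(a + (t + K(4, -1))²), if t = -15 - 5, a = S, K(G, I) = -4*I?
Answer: 2*√31 ≈ 11.136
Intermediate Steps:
S = -132 (S = -12*11 = -132)
a = -132
t = -20
√(a + (t + K(4, -1))²) = √(-132 + (-20 - 4*(-1))²) = √(-132 + (-20 + 4)²) = √(-132 + (-16)²) = √(-132 + 256) = √124 = 2*√31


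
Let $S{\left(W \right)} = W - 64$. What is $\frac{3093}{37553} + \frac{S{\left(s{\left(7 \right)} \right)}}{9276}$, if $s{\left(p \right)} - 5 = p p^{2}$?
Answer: $\frac{9838930}{87085407} \approx 0.11298$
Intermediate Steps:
$s{\left(p \right)} = 5 + p^{3}$ ($s{\left(p \right)} = 5 + p p^{2} = 5 + p^{3}$)
$S{\left(W \right)} = -64 + W$
$\frac{3093}{37553} + \frac{S{\left(s{\left(7 \right)} \right)}}{9276} = \frac{3093}{37553} + \frac{-64 + \left(5 + 7^{3}\right)}{9276} = 3093 \cdot \frac{1}{37553} + \left(-64 + \left(5 + 343\right)\right) \frac{1}{9276} = \frac{3093}{37553} + \left(-64 + 348\right) \frac{1}{9276} = \frac{3093}{37553} + 284 \cdot \frac{1}{9276} = \frac{3093}{37553} + \frac{71}{2319} = \frac{9838930}{87085407}$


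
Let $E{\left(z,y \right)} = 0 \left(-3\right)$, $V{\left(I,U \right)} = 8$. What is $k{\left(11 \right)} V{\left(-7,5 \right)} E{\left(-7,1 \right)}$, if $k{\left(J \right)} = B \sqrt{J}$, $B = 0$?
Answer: $0$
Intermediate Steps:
$E{\left(z,y \right)} = 0$
$k{\left(J \right)} = 0$ ($k{\left(J \right)} = 0 \sqrt{J} = 0$)
$k{\left(11 \right)} V{\left(-7,5 \right)} E{\left(-7,1 \right)} = 0 \cdot 8 \cdot 0 = 0 \cdot 0 = 0$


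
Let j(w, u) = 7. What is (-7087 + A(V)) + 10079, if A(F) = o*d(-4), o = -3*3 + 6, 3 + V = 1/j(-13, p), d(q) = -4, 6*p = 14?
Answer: 3004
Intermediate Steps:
p = 7/3 (p = (⅙)*14 = 7/3 ≈ 2.3333)
V = -20/7 (V = -3 + 1/7 = -3 + ⅐ = -20/7 ≈ -2.8571)
o = -3 (o = -9 + 6 = -3)
A(F) = 12 (A(F) = -3*(-4) = 12)
(-7087 + A(V)) + 10079 = (-7087 + 12) + 10079 = -7075 + 10079 = 3004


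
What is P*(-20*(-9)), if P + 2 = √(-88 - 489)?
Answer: -360 + 180*I*√577 ≈ -360.0 + 4323.8*I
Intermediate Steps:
P = -2 + I*√577 (P = -2 + √(-88 - 489) = -2 + √(-577) = -2 + I*√577 ≈ -2.0 + 24.021*I)
P*(-20*(-9)) = (-2 + I*√577)*(-20*(-9)) = (-2 + I*√577)*180 = -360 + 180*I*√577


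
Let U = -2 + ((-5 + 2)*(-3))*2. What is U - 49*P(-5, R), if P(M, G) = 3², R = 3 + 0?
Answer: -425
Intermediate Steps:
R = 3
P(M, G) = 9
U = 16 (U = -2 - 3*(-3)*2 = -2 + 9*2 = -2 + 18 = 16)
U - 49*P(-5, R) = 16 - 49*9 = 16 - 441 = -425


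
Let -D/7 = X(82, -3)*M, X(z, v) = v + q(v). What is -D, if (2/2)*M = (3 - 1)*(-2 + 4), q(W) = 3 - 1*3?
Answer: -84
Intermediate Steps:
q(W) = 0 (q(W) = 3 - 3 = 0)
M = 4 (M = (3 - 1)*(-2 + 4) = 2*2 = 4)
X(z, v) = v (X(z, v) = v + 0 = v)
D = 84 (D = -(-21)*4 = -7*(-12) = 84)
-D = -1*84 = -84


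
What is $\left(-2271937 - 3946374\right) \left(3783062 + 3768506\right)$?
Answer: $-46957998361648$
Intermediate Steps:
$\left(-2271937 - 3946374\right) \left(3783062 + 3768506\right) = \left(-6218311\right) 7551568 = -46957998361648$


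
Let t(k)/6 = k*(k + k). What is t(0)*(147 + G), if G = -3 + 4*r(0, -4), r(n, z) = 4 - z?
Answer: 0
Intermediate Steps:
t(k) = 12*k² (t(k) = 6*(k*(k + k)) = 6*(k*(2*k)) = 6*(2*k²) = 12*k²)
G = 29 (G = -3 + 4*(4 - 1*(-4)) = -3 + 4*(4 + 4) = -3 + 4*8 = -3 + 32 = 29)
t(0)*(147 + G) = (12*0²)*(147 + 29) = (12*0)*176 = 0*176 = 0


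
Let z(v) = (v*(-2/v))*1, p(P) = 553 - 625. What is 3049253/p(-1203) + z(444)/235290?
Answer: -119576456419/2823480 ≈ -42351.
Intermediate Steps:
p(P) = -72
z(v) = -2 (z(v) = -2*1 = -2)
3049253/p(-1203) + z(444)/235290 = 3049253/(-72) - 2/235290 = 3049253*(-1/72) - 2*1/235290 = -3049253/72 - 1/117645 = -119576456419/2823480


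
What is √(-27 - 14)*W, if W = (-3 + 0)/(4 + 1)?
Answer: -3*I*√41/5 ≈ -3.8419*I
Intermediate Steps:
W = -⅗ (W = -3/5 = -3*⅕ = -⅗ ≈ -0.60000)
√(-27 - 14)*W = √(-27 - 14)*(-⅗) = √(-41)*(-⅗) = (I*√41)*(-⅗) = -3*I*√41/5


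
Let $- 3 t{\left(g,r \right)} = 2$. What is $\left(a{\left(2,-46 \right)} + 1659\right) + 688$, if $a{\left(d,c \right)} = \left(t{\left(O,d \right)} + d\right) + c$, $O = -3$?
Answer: $\frac{6907}{3} \approx 2302.3$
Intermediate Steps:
$t{\left(g,r \right)} = - \frac{2}{3}$ ($t{\left(g,r \right)} = \left(- \frac{1}{3}\right) 2 = - \frac{2}{3}$)
$a{\left(d,c \right)} = - \frac{2}{3} + c + d$ ($a{\left(d,c \right)} = \left(- \frac{2}{3} + d\right) + c = - \frac{2}{3} + c + d$)
$\left(a{\left(2,-46 \right)} + 1659\right) + 688 = \left(\left(- \frac{2}{3} - 46 + 2\right) + 1659\right) + 688 = \left(- \frac{134}{3} + 1659\right) + 688 = \frac{4843}{3} + 688 = \frac{6907}{3}$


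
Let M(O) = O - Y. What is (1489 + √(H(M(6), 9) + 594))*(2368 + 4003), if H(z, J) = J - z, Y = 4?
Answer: 9486419 + 6371*√601 ≈ 9.6426e+6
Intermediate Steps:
M(O) = -4 + O (M(O) = O - 1*4 = O - 4 = -4 + O)
(1489 + √(H(M(6), 9) + 594))*(2368 + 4003) = (1489 + √((9 - (-4 + 6)) + 594))*(2368 + 4003) = (1489 + √((9 - 1*2) + 594))*6371 = (1489 + √((9 - 2) + 594))*6371 = (1489 + √(7 + 594))*6371 = (1489 + √601)*6371 = 9486419 + 6371*√601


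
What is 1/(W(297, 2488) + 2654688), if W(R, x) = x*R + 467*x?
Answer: 1/4555520 ≈ 2.1951e-7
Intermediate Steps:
W(R, x) = 467*x + R*x (W(R, x) = R*x + 467*x = 467*x + R*x)
1/(W(297, 2488) + 2654688) = 1/(2488*(467 + 297) + 2654688) = 1/(2488*764 + 2654688) = 1/(1900832 + 2654688) = 1/4555520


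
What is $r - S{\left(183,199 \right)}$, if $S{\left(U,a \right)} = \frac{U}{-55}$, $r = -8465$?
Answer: $- \frac{465392}{55} \approx -8461.7$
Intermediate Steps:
$S{\left(U,a \right)} = - \frac{U}{55}$ ($S{\left(U,a \right)} = U \left(- \frac{1}{55}\right) = - \frac{U}{55}$)
$r - S{\left(183,199 \right)} = -8465 - \left(- \frac{1}{55}\right) 183 = -8465 - - \frac{183}{55} = -8465 + \frac{183}{55} = - \frac{465392}{55}$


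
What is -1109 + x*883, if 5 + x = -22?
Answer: -24950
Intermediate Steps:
x = -27 (x = -5 - 22 = -27)
-1109 + x*883 = -1109 - 27*883 = -1109 - 23841 = -24950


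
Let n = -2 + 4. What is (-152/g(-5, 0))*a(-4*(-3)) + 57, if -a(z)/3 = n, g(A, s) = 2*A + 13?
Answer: 361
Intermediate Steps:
g(A, s) = 13 + 2*A
n = 2
a(z) = -6 (a(z) = -3*2 = -6)
(-152/g(-5, 0))*a(-4*(-3)) + 57 = -152/(13 + 2*(-5))*(-6) + 57 = -152/(13 - 10)*(-6) + 57 = -152/3*(-6) + 57 = 304 + 57 = 361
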